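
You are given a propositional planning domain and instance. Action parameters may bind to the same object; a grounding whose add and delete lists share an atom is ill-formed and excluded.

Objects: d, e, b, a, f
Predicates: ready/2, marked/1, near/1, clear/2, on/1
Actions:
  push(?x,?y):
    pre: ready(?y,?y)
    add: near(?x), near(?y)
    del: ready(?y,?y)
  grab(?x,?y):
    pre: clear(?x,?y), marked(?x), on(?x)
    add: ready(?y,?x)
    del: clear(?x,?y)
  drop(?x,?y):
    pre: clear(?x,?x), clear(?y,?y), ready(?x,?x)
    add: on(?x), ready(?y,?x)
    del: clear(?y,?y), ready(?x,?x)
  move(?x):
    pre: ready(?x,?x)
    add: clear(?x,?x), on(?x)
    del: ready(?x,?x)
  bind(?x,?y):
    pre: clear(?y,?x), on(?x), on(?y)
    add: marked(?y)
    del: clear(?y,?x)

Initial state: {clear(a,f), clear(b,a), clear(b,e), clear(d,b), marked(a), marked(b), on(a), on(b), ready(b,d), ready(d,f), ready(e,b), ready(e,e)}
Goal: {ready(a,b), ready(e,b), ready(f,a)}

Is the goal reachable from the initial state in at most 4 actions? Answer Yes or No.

1. grab(b,a)  →  {clear(a,f), clear(b,e), clear(d,b), marked(a), marked(b), on(a), on(b), ready(a,b), ready(b,d), ready(d,f), ready(e,b), ready(e,e)}
2. grab(a,f)  →  {clear(b,e), clear(d,b), marked(a), marked(b), on(a), on(b), ready(a,b), ready(b,d), ready(d,f), ready(e,b), ready(e,e), ready(f,a)}
optimal plan length = 2; 2 ≤ 4

Yes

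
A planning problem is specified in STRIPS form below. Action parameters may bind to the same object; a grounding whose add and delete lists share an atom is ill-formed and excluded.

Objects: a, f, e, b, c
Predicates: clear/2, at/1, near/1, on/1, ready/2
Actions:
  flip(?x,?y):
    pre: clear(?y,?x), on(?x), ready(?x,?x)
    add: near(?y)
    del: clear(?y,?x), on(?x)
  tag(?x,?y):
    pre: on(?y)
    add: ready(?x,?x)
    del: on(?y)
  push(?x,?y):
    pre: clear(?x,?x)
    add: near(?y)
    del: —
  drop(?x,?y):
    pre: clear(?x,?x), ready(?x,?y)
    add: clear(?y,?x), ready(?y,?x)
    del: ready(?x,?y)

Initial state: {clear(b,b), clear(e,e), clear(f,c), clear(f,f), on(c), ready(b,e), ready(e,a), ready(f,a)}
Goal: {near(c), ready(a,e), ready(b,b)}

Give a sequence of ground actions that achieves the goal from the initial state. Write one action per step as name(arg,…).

tag(b,c); push(f,c); drop(e,a)

1. tag(b,c)  →  {clear(b,b), clear(e,e), clear(f,c), clear(f,f), ready(b,b), ready(b,e), ready(e,a), ready(f,a)}
2. push(f,c)  →  {clear(b,b), clear(e,e), clear(f,c), clear(f,f), near(c), ready(b,b), ready(b,e), ready(e,a), ready(f,a)}
3. drop(e,a)  →  {clear(a,e), clear(b,b), clear(e,e), clear(f,c), clear(f,f), near(c), ready(a,e), ready(b,b), ready(b,e), ready(f,a)}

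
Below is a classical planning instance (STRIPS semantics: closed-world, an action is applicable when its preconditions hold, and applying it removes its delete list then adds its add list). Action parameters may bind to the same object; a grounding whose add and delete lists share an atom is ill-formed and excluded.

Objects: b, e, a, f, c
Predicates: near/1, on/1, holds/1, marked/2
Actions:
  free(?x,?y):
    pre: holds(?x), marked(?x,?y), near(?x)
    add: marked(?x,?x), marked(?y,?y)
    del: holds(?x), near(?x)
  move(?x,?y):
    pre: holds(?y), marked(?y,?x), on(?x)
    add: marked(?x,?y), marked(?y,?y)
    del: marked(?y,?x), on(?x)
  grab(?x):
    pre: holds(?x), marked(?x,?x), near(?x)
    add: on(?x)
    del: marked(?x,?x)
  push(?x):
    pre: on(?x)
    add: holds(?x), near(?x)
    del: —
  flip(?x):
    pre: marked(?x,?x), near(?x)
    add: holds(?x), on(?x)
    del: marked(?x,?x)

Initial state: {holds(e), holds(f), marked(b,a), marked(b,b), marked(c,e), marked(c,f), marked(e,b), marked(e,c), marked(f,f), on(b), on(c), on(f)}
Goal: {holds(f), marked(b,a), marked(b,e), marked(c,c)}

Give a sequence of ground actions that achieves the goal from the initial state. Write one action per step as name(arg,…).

1. move(b,e)  →  {holds(e), holds(f), marked(b,a), marked(b,b), marked(b,e), marked(c,e), marked(c,f), marked(e,c), marked(e,e), marked(f,f), on(c), on(f)}
2. push(c)  →  {holds(c), holds(e), holds(f), marked(b,a), marked(b,b), marked(b,e), marked(c,e), marked(c,f), marked(e,c), marked(e,e), marked(f,f), near(c), on(c), on(f)}
3. free(c,e)  →  {holds(e), holds(f), marked(b,a), marked(b,b), marked(b,e), marked(c,c), marked(c,e), marked(c,f), marked(e,c), marked(e,e), marked(f,f), on(c), on(f)}

move(b,e); push(c); free(c,e)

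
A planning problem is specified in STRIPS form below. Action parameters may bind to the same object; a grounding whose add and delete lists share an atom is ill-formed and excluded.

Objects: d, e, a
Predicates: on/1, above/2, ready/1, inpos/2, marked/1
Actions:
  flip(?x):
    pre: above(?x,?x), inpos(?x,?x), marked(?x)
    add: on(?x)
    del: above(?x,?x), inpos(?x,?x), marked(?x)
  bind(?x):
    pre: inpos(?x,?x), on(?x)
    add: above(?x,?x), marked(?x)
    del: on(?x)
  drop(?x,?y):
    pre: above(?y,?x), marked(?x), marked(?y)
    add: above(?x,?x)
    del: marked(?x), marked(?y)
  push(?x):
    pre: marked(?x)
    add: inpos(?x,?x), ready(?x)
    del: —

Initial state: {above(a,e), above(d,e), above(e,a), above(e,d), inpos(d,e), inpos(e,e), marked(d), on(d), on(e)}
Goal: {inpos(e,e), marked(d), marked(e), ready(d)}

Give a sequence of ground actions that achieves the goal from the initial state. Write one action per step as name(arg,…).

1. bind(e)  →  {above(a,e), above(d,e), above(e,a), above(e,d), above(e,e), inpos(d,e), inpos(e,e), marked(d), marked(e), on(d)}
2. push(d)  →  {above(a,e), above(d,e), above(e,a), above(e,d), above(e,e), inpos(d,d), inpos(d,e), inpos(e,e), marked(d), marked(e), on(d), ready(d)}

bind(e); push(d)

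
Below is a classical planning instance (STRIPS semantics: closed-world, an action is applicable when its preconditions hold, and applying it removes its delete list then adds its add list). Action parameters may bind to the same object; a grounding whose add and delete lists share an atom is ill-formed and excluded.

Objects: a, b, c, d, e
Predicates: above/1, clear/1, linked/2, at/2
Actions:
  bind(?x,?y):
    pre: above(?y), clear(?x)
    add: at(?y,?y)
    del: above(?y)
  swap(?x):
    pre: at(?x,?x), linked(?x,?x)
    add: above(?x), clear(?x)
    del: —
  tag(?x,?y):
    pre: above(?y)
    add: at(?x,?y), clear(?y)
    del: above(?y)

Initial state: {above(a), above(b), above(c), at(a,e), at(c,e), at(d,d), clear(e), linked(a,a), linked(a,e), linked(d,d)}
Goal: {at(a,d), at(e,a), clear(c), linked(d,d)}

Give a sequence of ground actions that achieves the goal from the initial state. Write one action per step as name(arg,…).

1. swap(d)  →  {above(a), above(b), above(c), above(d), at(a,e), at(c,e), at(d,d), clear(d), clear(e), linked(a,a), linked(a,e), linked(d,d)}
2. tag(a,c)  →  {above(a), above(b), above(d), at(a,c), at(a,e), at(c,e), at(d,d), clear(c), clear(d), clear(e), linked(a,a), linked(a,e), linked(d,d)}
3. tag(a,d)  →  {above(a), above(b), at(a,c), at(a,d), at(a,e), at(c,e), at(d,d), clear(c), clear(d), clear(e), linked(a,a), linked(a,e), linked(d,d)}
4. tag(e,a)  →  {above(b), at(a,c), at(a,d), at(a,e), at(c,e), at(d,d), at(e,a), clear(a), clear(c), clear(d), clear(e), linked(a,a), linked(a,e), linked(d,d)}

swap(d); tag(a,c); tag(a,d); tag(e,a)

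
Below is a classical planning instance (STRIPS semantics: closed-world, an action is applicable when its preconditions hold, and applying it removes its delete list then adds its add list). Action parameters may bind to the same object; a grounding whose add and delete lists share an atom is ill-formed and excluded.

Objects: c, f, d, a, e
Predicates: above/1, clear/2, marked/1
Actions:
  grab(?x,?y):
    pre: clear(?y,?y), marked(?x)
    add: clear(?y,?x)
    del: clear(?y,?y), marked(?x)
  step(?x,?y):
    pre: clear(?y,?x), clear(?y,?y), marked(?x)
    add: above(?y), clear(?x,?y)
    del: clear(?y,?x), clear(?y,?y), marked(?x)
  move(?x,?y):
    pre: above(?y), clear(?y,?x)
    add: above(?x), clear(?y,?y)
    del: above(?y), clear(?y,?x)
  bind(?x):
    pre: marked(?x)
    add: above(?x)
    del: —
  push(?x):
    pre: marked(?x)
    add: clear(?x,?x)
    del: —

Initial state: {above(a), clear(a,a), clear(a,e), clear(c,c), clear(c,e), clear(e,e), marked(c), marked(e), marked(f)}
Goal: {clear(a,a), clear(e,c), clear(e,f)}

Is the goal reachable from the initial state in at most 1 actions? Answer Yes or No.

No

1. grab(f,e)  →  {above(a), clear(a,a), clear(a,e), clear(c,c), clear(c,e), clear(e,f), marked(c), marked(e)}
2. step(e,c)  →  {above(a), above(c), clear(a,a), clear(a,e), clear(e,c), clear(e,f), marked(c)}
optimal plan length = 2; 2 > 1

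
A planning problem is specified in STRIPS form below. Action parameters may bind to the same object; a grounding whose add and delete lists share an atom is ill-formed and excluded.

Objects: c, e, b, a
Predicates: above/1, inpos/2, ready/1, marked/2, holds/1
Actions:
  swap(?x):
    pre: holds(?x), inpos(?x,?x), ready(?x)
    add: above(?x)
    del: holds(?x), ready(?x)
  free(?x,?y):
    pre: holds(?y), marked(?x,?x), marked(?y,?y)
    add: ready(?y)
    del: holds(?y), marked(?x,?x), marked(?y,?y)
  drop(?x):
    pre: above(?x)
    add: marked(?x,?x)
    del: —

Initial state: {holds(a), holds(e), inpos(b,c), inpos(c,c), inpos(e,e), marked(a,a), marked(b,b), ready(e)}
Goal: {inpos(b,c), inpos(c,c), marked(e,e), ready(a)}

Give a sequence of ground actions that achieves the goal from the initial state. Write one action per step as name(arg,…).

1. swap(e)  →  {above(e), holds(a), inpos(b,c), inpos(c,c), inpos(e,e), marked(a,a), marked(b,b)}
2. free(b,a)  →  {above(e), inpos(b,c), inpos(c,c), inpos(e,e), ready(a)}
3. drop(e)  →  {above(e), inpos(b,c), inpos(c,c), inpos(e,e), marked(e,e), ready(a)}

swap(e); free(b,a); drop(e)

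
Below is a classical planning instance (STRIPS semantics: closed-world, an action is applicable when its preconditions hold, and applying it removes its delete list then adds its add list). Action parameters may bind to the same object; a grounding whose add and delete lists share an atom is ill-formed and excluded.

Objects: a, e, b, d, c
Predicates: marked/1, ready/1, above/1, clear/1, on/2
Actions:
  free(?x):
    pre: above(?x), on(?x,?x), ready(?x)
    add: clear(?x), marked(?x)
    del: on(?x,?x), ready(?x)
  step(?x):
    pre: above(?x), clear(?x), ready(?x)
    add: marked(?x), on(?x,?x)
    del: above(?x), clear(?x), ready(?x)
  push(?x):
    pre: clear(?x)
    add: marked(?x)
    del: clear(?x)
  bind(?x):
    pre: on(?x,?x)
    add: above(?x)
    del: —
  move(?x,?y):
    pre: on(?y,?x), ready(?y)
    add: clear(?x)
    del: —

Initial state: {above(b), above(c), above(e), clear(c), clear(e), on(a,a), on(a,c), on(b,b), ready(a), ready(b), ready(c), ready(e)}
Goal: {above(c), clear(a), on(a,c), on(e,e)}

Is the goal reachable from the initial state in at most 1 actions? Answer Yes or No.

1. step(e)  →  {above(b), above(c), clear(c), marked(e), on(a,a), on(a,c), on(b,b), on(e,e), ready(a), ready(b), ready(c)}
2. move(a,a)  →  {above(b), above(c), clear(a), clear(c), marked(e), on(a,a), on(a,c), on(b,b), on(e,e), ready(a), ready(b), ready(c)}
optimal plan length = 2; 2 > 1

No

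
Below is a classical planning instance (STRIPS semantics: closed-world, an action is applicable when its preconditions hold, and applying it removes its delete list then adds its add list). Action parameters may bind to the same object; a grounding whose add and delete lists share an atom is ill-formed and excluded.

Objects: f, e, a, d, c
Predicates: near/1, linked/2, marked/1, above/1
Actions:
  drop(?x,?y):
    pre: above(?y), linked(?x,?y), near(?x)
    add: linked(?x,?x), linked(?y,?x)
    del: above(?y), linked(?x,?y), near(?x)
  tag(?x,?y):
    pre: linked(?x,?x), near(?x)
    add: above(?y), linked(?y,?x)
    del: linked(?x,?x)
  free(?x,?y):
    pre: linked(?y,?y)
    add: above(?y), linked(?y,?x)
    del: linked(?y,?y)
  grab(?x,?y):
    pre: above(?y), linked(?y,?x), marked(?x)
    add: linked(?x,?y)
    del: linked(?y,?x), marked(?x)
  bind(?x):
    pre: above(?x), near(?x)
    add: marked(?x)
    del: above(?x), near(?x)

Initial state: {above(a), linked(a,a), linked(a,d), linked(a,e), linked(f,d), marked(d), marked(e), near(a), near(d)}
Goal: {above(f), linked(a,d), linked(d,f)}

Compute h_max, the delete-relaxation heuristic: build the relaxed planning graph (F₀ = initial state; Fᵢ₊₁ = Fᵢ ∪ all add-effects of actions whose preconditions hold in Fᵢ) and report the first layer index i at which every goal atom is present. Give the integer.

F0 = init (9 atoms)
F1 = F0 ∪ {above(c), above(d), above(e), above(f), linked(a,c), linked(a,f), linked(c,a), linked(d,a), linked(e,a), linked(f,a), marked(a)}  (20 atoms)
F2 = F1 ∪ {linked(d,d), linked(d,f)}  (22 atoms)
goal ⊆ F2  ⇒  h_max = 2

2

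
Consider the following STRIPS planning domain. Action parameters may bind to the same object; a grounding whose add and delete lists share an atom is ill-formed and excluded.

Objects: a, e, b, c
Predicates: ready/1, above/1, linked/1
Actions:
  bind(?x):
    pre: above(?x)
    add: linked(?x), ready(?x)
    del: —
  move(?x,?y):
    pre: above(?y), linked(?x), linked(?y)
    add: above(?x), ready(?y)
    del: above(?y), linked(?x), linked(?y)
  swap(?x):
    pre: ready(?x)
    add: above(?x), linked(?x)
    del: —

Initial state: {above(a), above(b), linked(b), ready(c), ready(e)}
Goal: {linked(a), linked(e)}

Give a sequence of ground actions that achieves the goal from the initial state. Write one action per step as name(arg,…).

bind(a); swap(e)

1. bind(a)  →  {above(a), above(b), linked(a), linked(b), ready(a), ready(c), ready(e)}
2. swap(e)  →  {above(a), above(b), above(e), linked(a), linked(b), linked(e), ready(a), ready(c), ready(e)}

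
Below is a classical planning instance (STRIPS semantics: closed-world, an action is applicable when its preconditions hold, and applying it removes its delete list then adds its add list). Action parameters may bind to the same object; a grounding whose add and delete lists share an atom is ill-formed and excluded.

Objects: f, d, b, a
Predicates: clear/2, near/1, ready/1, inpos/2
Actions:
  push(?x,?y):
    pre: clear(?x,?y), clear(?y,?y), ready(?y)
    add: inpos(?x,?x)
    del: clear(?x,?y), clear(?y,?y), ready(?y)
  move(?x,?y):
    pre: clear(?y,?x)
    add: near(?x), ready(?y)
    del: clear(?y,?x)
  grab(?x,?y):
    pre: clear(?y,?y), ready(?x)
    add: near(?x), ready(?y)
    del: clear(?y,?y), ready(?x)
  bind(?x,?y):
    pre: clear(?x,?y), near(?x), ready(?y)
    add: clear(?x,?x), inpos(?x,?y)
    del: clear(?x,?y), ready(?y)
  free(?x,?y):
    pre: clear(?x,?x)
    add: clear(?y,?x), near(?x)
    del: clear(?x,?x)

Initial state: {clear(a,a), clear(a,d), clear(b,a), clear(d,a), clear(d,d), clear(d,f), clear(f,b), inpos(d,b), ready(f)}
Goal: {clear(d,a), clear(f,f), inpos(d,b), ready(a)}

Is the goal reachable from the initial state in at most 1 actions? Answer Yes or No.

1. move(a,b)  →  {clear(a,a), clear(a,d), clear(d,a), clear(d,d), clear(d,f), clear(f,b), inpos(d,b), near(a), ready(b), ready(f)}
2. grab(f,a)  →  {clear(a,d), clear(d,a), clear(d,d), clear(d,f), clear(f,b), inpos(d,b), near(a), near(f), ready(a), ready(b)}
3. bind(f,b)  →  {clear(a,d), clear(d,a), clear(d,d), clear(d,f), clear(f,f), inpos(d,b), inpos(f,b), near(a), near(f), ready(a)}
optimal plan length = 3; 3 > 1

No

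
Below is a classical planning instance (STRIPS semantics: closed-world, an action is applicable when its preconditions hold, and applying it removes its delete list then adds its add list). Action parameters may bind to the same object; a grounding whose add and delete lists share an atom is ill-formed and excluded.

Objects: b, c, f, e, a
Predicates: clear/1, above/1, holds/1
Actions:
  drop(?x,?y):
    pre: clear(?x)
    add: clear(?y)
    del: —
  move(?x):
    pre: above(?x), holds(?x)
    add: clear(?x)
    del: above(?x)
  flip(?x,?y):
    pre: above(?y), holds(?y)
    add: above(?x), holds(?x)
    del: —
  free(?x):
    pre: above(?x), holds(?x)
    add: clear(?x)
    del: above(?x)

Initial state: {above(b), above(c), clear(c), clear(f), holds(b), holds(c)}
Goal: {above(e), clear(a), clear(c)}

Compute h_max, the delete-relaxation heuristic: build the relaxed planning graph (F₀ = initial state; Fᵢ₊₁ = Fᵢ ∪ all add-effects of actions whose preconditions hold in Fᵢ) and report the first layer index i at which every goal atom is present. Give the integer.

1

F0 = init (6 atoms)
F1 = F0 ∪ {above(a), above(e), above(f), clear(a), clear(b), clear(e), holds(a), holds(e), holds(f)}  (15 atoms)
goal ⊆ F1  ⇒  h_max = 1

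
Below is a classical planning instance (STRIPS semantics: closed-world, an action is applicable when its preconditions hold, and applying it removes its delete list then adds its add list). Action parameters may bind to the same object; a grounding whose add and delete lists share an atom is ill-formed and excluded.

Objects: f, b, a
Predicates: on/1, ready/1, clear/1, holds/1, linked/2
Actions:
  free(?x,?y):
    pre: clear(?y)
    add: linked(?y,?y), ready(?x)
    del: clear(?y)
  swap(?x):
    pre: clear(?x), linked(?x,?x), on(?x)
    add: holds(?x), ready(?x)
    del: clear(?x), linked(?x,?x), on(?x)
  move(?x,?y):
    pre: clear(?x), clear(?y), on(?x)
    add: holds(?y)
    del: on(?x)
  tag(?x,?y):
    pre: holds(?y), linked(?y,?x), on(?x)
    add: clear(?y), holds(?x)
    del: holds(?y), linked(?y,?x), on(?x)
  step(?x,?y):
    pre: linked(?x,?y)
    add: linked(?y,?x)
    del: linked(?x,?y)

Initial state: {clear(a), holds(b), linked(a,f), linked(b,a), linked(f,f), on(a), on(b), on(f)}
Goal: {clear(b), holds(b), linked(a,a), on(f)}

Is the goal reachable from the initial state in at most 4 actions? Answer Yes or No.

Yes

1. free(f,a)  →  {holds(b), linked(a,a), linked(a,f), linked(b,a), linked(f,f), on(a), on(b), on(f), ready(f)}
2. tag(a,b)  →  {clear(b), holds(a), linked(a,a), linked(a,f), linked(f,f), on(b), on(f), ready(f)}
3. move(b,b)  →  {clear(b), holds(a), holds(b), linked(a,a), linked(a,f), linked(f,f), on(f), ready(f)}
optimal plan length = 3; 3 ≤ 4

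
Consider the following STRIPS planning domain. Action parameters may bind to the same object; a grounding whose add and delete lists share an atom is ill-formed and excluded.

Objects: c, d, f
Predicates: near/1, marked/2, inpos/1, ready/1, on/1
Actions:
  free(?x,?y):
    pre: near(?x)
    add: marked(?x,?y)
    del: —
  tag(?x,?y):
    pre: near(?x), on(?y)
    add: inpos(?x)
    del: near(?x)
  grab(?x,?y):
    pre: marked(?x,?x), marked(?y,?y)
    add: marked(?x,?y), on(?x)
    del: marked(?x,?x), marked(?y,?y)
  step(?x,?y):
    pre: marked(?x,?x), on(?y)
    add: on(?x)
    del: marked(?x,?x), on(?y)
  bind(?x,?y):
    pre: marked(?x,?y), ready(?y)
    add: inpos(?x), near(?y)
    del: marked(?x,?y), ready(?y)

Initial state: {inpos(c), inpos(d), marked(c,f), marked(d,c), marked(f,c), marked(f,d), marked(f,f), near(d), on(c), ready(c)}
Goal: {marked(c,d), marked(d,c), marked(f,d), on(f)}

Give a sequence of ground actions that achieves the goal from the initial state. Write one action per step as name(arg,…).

1. step(f,c)  →  {inpos(c), inpos(d), marked(c,f), marked(d,c), marked(f,c), marked(f,d), near(d), on(f), ready(c)}
2. bind(f,c)  →  {inpos(c), inpos(d), inpos(f), marked(c,f), marked(d,c), marked(f,d), near(c), near(d), on(f)}
3. free(c,d)  →  {inpos(c), inpos(d), inpos(f), marked(c,d), marked(c,f), marked(d,c), marked(f,d), near(c), near(d), on(f)}

step(f,c); bind(f,c); free(c,d)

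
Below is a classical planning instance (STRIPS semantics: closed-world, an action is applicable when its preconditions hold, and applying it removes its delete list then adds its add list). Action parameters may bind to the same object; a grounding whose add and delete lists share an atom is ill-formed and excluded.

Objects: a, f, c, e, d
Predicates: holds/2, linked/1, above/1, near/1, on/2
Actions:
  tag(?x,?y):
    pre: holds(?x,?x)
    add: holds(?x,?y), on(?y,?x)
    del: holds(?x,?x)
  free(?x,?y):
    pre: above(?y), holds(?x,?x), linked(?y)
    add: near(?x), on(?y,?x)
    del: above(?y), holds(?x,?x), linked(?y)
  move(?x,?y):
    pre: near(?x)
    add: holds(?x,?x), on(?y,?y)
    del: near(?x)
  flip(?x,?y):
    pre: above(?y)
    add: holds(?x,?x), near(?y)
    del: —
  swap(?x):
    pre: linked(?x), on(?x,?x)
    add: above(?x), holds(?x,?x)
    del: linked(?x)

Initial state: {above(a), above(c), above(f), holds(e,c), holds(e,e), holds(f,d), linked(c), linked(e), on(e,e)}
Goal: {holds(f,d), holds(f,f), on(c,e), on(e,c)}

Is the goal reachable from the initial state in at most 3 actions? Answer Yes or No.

1. tag(e,c)  →  {above(a), above(c), above(f), holds(e,c), holds(f,d), linked(c), linked(e), on(c,e), on(e,e)}
2. flip(f,a)  →  {above(a), above(c), above(f), holds(e,c), holds(f,d), holds(f,f), linked(c), linked(e), near(a), on(c,e), on(e,e)}
3. flip(c,a)  →  {above(a), above(c), above(f), holds(c,c), holds(e,c), holds(f,d), holds(f,f), linked(c), linked(e), near(a), on(c,e), on(e,e)}
4. tag(c,e)  →  {above(a), above(c), above(f), holds(c,e), holds(e,c), holds(f,d), holds(f,f), linked(c), linked(e), near(a), on(c,e), on(e,c), on(e,e)}
optimal plan length = 4; 4 > 3

No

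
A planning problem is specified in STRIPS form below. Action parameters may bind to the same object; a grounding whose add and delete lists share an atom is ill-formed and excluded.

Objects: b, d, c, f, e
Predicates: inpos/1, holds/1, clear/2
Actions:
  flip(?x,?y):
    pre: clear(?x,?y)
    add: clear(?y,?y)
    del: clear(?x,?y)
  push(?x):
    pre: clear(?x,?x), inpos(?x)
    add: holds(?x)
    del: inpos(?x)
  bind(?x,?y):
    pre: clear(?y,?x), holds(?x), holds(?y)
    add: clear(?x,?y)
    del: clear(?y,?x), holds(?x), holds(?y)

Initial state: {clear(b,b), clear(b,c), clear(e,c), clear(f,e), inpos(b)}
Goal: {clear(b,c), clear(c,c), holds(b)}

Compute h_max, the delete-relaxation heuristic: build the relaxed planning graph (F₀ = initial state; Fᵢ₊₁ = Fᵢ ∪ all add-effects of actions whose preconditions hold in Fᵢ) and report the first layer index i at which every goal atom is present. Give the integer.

F0 = init (5 atoms)
F1 = F0 ∪ {clear(c,c), clear(e,e), holds(b)}  (8 atoms)
goal ⊆ F1  ⇒  h_max = 1

1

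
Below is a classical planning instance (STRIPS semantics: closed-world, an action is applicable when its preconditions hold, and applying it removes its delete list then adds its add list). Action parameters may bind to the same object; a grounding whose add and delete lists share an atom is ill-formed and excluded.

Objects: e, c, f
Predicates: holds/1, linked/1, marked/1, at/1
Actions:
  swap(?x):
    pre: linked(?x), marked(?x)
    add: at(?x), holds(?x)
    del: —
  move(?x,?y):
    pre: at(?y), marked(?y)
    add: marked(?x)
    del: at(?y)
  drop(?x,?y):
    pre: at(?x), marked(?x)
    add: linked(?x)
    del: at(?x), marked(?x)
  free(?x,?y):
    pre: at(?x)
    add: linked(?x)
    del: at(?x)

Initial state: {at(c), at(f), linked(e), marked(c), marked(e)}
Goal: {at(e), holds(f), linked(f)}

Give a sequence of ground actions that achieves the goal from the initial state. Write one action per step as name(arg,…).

swap(e); move(f,c); free(f,e); swap(f)

1. swap(e)  →  {at(c), at(e), at(f), holds(e), linked(e), marked(c), marked(e)}
2. move(f,c)  →  {at(e), at(f), holds(e), linked(e), marked(c), marked(e), marked(f)}
3. free(f,e)  →  {at(e), holds(e), linked(e), linked(f), marked(c), marked(e), marked(f)}
4. swap(f)  →  {at(e), at(f), holds(e), holds(f), linked(e), linked(f), marked(c), marked(e), marked(f)}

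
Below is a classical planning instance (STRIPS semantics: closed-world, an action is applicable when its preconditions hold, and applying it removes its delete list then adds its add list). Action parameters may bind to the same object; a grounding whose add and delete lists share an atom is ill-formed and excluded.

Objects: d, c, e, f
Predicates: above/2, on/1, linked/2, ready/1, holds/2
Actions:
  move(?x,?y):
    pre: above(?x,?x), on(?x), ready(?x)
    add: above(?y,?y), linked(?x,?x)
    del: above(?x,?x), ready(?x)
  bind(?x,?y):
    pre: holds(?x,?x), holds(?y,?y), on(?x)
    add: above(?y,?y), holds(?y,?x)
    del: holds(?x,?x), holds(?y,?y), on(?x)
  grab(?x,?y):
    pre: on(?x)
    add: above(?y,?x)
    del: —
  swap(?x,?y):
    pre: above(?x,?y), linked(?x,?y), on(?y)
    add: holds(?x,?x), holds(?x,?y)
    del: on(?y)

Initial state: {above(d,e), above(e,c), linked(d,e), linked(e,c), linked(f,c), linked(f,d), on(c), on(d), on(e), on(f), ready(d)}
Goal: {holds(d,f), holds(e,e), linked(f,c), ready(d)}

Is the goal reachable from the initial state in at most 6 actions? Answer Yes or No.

Yes

1. grab(d,f)  →  {above(d,e), above(e,c), above(f,d), linked(d,e), linked(e,c), linked(f,c), linked(f,d), on(c), on(d), on(e), on(f), ready(d)}
2. swap(d,e)  →  {above(d,e), above(e,c), above(f,d), holds(d,d), holds(d,e), linked(d,e), linked(e,c), linked(f,c), linked(f,d), on(c), on(d), on(f), ready(d)}
3. swap(e,c)  →  {above(d,e), above(e,c), above(f,d), holds(d,d), holds(d,e), holds(e,c), holds(e,e), linked(d,e), linked(e,c), linked(f,c), linked(f,d), on(d), on(f), ready(d)}
4. swap(f,d)  →  {above(d,e), above(e,c), above(f,d), holds(d,d), holds(d,e), holds(e,c), holds(e,e), holds(f,d), holds(f,f), linked(d,e), linked(e,c), linked(f,c), linked(f,d), on(f), ready(d)}
5. bind(f,d)  →  {above(d,d), above(d,e), above(e,c), above(f,d), holds(d,e), holds(d,f), holds(e,c), holds(e,e), holds(f,d), linked(d,e), linked(e,c), linked(f,c), linked(f,d), ready(d)}
optimal plan length = 5; 5 ≤ 6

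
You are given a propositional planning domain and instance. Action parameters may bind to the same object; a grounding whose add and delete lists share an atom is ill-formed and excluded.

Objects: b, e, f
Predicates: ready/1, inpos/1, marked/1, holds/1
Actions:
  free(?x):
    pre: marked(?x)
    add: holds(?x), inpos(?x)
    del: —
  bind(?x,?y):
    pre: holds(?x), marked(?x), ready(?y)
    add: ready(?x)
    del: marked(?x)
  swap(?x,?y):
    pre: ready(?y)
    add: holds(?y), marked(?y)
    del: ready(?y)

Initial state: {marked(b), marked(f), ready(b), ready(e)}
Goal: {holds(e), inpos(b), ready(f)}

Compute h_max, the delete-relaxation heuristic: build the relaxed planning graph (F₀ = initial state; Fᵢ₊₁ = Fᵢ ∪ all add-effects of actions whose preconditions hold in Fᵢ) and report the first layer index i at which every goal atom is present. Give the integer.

F0 = init (4 atoms)
F1 = F0 ∪ {holds(b), holds(e), holds(f), inpos(b), inpos(f), marked(e)}  (10 atoms)
F2 = F1 ∪ {inpos(e), ready(f)}  (12 atoms)
goal ⊆ F2  ⇒  h_max = 2

2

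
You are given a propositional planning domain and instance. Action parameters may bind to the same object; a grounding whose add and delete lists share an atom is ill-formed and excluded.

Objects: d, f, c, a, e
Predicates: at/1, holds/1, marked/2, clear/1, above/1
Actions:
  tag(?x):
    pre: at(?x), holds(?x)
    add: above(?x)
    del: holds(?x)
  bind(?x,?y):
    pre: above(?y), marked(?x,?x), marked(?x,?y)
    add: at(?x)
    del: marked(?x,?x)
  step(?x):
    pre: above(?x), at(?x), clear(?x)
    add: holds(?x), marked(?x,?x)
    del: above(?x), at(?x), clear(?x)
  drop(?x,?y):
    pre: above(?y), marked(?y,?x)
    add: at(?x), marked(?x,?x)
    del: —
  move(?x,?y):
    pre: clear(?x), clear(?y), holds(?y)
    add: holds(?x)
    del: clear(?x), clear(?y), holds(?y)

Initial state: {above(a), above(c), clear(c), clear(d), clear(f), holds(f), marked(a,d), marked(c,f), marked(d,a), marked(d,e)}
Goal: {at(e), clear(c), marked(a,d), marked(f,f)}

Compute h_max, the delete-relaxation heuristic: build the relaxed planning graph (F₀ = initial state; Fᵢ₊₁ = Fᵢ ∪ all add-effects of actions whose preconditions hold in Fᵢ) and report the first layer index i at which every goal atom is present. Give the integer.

3

F0 = init (10 atoms)
F1 = F0 ∪ {at(d), at(f), holds(c), holds(d), marked(d,d), marked(f,f)}  (16 atoms)
F2 = F1 ∪ {above(d), above(f)}  (18 atoms)
F3 = F2 ∪ {at(a), at(e), marked(a,a), marked(e,e)}  (22 atoms)
goal ⊆ F3  ⇒  h_max = 3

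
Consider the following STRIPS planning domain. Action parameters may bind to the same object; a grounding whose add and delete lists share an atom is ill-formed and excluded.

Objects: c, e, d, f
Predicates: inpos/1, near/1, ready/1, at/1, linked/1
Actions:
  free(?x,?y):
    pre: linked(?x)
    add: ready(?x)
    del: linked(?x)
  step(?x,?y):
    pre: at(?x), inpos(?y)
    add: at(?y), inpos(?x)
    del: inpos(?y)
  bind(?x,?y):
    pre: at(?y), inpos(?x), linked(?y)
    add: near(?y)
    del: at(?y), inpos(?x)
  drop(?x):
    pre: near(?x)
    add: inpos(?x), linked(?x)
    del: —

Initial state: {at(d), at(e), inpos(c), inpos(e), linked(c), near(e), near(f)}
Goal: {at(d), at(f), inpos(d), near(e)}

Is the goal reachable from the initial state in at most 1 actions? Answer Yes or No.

1. drop(f)  →  {at(d), at(e), inpos(c), inpos(e), inpos(f), linked(c), linked(f), near(e), near(f)}
2. step(d,f)  →  {at(d), at(e), at(f), inpos(c), inpos(d), inpos(e), linked(c), linked(f), near(e), near(f)}
optimal plan length = 2; 2 > 1

No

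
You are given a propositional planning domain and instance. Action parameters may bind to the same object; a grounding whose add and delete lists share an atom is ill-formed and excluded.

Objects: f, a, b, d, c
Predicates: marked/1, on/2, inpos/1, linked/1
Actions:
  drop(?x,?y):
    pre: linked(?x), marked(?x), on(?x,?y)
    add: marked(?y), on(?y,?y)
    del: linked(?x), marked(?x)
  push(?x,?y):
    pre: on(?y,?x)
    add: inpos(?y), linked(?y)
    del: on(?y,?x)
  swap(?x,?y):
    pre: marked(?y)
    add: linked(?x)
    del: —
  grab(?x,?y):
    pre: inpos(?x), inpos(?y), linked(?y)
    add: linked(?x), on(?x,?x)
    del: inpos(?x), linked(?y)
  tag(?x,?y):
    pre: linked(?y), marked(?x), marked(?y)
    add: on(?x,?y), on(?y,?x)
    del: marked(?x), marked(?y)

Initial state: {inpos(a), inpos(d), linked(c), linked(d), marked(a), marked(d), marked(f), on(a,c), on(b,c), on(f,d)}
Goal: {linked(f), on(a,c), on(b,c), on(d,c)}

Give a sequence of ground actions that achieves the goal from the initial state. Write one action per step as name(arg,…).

push(d,f); swap(a,f); drop(a,c); tag(d,c)

1. push(d,f)  →  {inpos(a), inpos(d), inpos(f), linked(c), linked(d), linked(f), marked(a), marked(d), marked(f), on(a,c), on(b,c)}
2. swap(a,f)  →  {inpos(a), inpos(d), inpos(f), linked(a), linked(c), linked(d), linked(f), marked(a), marked(d), marked(f), on(a,c), on(b,c)}
3. drop(a,c)  →  {inpos(a), inpos(d), inpos(f), linked(c), linked(d), linked(f), marked(c), marked(d), marked(f), on(a,c), on(b,c), on(c,c)}
4. tag(d,c)  →  {inpos(a), inpos(d), inpos(f), linked(c), linked(d), linked(f), marked(f), on(a,c), on(b,c), on(c,c), on(c,d), on(d,c)}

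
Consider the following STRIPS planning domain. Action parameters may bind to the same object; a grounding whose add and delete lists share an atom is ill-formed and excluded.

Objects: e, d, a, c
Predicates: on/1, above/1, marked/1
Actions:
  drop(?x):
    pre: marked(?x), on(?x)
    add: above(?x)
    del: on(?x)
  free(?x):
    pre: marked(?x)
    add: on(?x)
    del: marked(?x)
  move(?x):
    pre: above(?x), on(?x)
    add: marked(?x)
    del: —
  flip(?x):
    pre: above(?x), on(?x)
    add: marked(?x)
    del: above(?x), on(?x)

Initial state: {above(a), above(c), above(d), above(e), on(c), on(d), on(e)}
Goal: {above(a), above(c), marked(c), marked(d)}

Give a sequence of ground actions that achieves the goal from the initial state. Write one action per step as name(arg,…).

1. move(d)  →  {above(a), above(c), above(d), above(e), marked(d), on(c), on(d), on(e)}
2. move(c)  →  {above(a), above(c), above(d), above(e), marked(c), marked(d), on(c), on(d), on(e)}

move(d); move(c)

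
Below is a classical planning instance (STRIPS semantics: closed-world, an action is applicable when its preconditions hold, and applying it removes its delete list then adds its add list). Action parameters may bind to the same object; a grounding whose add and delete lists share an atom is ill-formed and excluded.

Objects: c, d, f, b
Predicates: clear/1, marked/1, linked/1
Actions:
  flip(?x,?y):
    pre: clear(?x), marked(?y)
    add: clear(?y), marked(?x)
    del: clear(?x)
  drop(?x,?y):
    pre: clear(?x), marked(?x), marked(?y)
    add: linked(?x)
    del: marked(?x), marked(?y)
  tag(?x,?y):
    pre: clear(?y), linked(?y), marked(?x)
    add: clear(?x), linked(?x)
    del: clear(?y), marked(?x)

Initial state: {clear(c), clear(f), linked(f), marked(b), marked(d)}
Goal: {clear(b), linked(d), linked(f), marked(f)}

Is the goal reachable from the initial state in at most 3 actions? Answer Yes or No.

Yes

1. flip(c,d)  →  {clear(d), clear(f), linked(f), marked(b), marked(c), marked(d)}
2. flip(f,b)  →  {clear(b), clear(d), linked(f), marked(b), marked(c), marked(d), marked(f)}
3. drop(d,c)  →  {clear(b), clear(d), linked(d), linked(f), marked(b), marked(f)}
optimal plan length = 3; 3 ≤ 3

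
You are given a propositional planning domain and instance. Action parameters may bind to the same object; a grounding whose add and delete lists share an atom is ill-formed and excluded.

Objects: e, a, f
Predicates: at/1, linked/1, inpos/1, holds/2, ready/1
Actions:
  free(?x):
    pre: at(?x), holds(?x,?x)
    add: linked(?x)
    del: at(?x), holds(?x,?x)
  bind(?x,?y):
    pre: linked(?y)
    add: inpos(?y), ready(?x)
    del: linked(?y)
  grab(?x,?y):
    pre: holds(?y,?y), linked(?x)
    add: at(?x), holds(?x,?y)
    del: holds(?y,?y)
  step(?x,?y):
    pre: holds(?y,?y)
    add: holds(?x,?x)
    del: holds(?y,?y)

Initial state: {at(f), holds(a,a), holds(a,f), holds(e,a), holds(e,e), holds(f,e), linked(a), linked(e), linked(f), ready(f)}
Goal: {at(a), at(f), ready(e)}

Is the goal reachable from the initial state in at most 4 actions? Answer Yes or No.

Yes

1. bind(e,e)  →  {at(f), holds(a,a), holds(a,f), holds(e,a), holds(e,e), holds(f,e), inpos(e), linked(a), linked(f), ready(e), ready(f)}
2. grab(a,e)  →  {at(a), at(f), holds(a,a), holds(a,e), holds(a,f), holds(e,a), holds(f,e), inpos(e), linked(a), linked(f), ready(e), ready(f)}
optimal plan length = 2; 2 ≤ 4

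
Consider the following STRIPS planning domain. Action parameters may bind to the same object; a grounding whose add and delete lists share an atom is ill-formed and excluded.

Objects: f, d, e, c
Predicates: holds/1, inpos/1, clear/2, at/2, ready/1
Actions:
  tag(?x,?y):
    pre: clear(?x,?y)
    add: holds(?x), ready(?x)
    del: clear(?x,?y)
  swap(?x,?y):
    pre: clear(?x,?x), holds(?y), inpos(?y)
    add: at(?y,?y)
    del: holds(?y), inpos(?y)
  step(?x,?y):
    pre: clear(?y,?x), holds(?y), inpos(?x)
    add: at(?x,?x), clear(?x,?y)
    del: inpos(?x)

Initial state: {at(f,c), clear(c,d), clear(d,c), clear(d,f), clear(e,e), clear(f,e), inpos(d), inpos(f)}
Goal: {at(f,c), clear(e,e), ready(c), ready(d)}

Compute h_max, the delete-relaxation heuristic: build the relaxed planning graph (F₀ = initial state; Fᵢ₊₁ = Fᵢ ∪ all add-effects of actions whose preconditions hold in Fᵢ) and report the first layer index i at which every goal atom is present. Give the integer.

1

F0 = init (8 atoms)
F1 = F0 ∪ {holds(c), holds(d), holds(e), holds(f), ready(c), ready(d), ready(e), ready(f)}  (16 atoms)
goal ⊆ F1  ⇒  h_max = 1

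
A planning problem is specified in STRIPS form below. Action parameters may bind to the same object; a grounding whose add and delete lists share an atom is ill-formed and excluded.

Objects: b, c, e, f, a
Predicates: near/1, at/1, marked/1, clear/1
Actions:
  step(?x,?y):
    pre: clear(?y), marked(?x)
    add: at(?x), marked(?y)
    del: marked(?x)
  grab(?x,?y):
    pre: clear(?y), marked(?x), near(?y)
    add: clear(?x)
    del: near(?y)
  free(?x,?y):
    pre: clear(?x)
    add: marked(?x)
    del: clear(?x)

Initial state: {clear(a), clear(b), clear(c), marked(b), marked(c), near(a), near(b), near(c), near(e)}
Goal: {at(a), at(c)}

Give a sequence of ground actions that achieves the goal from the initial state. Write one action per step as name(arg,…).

1. step(c,a)  →  {at(c), clear(a), clear(b), clear(c), marked(a), marked(b), near(a), near(b), near(c), near(e)}
2. step(a,b)  →  {at(a), at(c), clear(a), clear(b), clear(c), marked(b), near(a), near(b), near(c), near(e)}

step(c,a); step(a,b)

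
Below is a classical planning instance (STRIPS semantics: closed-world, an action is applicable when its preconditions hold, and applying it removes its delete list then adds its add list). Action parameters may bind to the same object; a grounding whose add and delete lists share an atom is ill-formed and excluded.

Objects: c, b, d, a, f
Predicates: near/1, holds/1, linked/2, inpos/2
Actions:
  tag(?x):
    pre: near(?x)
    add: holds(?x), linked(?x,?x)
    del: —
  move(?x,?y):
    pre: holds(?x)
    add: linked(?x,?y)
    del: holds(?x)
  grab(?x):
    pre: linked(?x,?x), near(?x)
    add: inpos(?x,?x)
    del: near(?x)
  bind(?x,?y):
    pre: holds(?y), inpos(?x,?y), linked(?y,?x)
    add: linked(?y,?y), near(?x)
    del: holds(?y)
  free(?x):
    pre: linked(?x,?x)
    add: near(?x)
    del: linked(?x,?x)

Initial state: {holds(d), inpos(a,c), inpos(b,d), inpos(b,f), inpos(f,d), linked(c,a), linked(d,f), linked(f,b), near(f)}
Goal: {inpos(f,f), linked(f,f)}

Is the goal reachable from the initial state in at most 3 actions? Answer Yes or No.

1. tag(f)  →  {holds(d), holds(f), inpos(a,c), inpos(b,d), inpos(b,f), inpos(f,d), linked(c,a), linked(d,f), linked(f,b), linked(f,f), near(f)}
2. grab(f)  →  {holds(d), holds(f), inpos(a,c), inpos(b,d), inpos(b,f), inpos(f,d), inpos(f,f), linked(c,a), linked(d,f), linked(f,b), linked(f,f)}
optimal plan length = 2; 2 ≤ 3

Yes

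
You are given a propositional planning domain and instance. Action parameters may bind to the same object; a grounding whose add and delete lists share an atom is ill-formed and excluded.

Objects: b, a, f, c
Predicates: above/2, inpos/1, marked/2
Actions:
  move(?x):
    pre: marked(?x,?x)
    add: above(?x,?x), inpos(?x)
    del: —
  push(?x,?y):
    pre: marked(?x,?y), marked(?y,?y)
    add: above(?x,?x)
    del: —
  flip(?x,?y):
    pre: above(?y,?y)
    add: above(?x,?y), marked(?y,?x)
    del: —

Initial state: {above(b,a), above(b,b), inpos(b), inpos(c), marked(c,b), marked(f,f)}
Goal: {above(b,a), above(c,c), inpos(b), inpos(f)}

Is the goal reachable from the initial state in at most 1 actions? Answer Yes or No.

1. move(f)  →  {above(b,a), above(b,b), above(f,f), inpos(b), inpos(c), inpos(f), marked(c,b), marked(f,f)}
2. flip(b,b)  →  {above(b,a), above(b,b), above(f,f), inpos(b), inpos(c), inpos(f), marked(b,b), marked(c,b), marked(f,f)}
3. push(c,b)  →  {above(b,a), above(b,b), above(c,c), above(f,f), inpos(b), inpos(c), inpos(f), marked(b,b), marked(c,b), marked(f,f)}
optimal plan length = 3; 3 > 1

No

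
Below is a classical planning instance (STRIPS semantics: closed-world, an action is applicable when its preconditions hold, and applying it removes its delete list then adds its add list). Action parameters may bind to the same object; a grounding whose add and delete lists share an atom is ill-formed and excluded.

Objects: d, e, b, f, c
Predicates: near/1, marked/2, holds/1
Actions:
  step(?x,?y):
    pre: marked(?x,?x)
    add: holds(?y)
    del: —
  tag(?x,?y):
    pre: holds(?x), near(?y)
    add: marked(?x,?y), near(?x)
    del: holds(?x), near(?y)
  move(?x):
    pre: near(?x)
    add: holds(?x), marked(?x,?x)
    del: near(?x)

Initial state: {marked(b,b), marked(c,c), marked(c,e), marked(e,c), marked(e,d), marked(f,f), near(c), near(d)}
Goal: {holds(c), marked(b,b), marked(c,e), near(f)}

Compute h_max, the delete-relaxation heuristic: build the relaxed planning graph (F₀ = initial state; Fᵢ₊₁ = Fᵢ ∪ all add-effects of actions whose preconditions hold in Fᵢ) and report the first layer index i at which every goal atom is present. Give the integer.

2

F0 = init (8 atoms)
F1 = F0 ∪ {holds(b), holds(c), holds(d), holds(e), holds(f), marked(d,d)}  (14 atoms)
F2 = F1 ∪ {marked(b,c), marked(b,d), marked(c,d), marked(d,c), marked(f,c), marked(f,d), near(b), near(e), near(f)}  (23 atoms)
goal ⊆ F2  ⇒  h_max = 2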